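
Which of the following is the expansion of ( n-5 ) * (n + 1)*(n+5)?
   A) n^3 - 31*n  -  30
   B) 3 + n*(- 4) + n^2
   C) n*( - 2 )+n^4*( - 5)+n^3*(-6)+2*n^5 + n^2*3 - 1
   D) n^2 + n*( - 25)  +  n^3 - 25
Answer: D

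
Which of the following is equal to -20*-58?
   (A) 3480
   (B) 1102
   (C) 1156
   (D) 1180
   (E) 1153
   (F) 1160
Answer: F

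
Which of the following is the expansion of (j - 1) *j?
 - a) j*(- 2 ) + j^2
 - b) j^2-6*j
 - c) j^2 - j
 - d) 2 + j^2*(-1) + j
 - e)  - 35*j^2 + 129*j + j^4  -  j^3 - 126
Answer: c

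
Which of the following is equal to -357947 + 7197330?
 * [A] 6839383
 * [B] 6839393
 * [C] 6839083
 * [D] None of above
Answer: A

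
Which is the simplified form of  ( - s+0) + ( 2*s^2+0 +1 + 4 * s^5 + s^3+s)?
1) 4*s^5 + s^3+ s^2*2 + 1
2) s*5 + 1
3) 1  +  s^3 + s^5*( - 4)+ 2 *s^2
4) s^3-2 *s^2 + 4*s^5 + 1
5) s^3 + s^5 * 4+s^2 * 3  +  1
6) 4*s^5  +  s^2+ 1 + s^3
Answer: 1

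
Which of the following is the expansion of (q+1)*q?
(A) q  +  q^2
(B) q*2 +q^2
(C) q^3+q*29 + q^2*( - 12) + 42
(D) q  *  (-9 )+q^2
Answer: A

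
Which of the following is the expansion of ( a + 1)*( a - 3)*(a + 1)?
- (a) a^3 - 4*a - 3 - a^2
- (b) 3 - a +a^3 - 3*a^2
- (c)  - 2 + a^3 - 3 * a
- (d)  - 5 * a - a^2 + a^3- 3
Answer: d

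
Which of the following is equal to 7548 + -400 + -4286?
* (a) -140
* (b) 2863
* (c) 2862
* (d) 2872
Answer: c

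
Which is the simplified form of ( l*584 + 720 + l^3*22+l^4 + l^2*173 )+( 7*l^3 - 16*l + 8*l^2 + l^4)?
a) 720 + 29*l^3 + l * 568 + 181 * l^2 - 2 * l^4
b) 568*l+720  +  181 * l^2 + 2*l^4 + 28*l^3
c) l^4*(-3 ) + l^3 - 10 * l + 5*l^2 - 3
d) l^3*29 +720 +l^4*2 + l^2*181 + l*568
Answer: d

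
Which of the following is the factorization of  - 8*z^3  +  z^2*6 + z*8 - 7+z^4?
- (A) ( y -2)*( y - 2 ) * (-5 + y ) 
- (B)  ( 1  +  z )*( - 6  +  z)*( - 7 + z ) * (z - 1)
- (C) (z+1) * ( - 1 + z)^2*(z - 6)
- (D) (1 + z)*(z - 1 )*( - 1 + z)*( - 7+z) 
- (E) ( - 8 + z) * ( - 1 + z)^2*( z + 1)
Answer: D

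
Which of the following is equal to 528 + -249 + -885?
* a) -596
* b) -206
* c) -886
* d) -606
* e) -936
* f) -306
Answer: d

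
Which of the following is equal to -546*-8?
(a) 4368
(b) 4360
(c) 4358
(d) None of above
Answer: a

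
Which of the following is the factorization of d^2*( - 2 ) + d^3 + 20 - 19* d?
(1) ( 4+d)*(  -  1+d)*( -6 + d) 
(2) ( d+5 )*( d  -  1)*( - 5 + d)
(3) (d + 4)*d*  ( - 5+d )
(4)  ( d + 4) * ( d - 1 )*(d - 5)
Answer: 4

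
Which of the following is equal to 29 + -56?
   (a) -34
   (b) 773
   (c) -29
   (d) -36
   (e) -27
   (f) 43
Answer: e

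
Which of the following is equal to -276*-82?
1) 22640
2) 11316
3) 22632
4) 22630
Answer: 3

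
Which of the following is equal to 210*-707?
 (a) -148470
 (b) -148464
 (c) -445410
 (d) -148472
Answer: a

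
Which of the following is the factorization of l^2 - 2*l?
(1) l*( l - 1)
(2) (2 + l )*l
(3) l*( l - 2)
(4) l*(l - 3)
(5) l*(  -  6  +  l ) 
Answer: 3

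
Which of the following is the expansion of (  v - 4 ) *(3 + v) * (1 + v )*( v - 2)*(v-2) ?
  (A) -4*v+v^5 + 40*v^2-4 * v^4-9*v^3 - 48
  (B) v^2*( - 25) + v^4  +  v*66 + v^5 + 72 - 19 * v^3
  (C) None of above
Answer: A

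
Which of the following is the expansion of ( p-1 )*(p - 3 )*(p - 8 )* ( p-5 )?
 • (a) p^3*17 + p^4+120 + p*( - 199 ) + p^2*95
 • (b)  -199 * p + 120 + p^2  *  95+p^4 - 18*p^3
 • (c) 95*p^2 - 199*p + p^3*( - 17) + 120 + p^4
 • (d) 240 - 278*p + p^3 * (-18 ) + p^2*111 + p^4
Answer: c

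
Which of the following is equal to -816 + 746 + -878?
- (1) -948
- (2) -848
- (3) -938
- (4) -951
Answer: 1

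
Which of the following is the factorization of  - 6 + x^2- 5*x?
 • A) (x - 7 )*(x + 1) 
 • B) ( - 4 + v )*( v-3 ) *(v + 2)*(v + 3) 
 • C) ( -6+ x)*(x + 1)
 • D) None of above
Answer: C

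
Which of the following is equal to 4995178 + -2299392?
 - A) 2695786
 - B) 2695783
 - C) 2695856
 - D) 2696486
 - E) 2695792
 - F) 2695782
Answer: A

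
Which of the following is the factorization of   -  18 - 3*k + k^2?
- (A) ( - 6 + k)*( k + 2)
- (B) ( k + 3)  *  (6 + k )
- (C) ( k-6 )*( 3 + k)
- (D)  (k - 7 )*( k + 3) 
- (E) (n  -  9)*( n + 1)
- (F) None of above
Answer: C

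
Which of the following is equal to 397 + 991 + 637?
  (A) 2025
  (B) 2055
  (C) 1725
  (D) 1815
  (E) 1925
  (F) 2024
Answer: A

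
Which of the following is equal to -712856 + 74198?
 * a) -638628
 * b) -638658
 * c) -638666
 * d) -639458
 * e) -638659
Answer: b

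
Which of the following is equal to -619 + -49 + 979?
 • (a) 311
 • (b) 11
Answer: a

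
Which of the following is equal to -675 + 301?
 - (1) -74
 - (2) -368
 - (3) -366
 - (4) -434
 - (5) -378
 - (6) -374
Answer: 6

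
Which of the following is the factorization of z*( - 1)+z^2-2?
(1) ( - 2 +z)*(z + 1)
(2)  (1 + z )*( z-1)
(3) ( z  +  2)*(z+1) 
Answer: 1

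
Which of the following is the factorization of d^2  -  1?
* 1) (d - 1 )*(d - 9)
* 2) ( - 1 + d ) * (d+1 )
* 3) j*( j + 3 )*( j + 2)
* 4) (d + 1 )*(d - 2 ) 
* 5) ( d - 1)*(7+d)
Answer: 2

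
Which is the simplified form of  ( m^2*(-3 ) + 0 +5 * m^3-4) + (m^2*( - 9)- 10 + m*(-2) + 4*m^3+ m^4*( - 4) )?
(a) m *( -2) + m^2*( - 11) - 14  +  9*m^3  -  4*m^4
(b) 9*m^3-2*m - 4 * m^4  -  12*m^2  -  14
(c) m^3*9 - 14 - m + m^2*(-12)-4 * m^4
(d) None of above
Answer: b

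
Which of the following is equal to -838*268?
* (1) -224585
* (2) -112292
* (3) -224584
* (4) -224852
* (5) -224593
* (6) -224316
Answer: 3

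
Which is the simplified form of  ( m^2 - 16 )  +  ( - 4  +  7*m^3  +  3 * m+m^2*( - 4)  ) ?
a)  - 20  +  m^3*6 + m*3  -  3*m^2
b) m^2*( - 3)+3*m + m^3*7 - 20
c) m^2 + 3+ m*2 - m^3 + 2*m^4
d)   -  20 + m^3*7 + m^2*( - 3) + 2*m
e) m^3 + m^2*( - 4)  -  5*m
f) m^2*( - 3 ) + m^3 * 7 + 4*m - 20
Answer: b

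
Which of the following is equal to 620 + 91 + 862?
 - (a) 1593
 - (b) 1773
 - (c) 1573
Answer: c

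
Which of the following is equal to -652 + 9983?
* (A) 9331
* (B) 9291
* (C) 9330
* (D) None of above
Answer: A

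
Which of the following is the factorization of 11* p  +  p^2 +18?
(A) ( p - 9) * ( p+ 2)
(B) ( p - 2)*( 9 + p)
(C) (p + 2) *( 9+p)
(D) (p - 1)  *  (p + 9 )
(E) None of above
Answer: C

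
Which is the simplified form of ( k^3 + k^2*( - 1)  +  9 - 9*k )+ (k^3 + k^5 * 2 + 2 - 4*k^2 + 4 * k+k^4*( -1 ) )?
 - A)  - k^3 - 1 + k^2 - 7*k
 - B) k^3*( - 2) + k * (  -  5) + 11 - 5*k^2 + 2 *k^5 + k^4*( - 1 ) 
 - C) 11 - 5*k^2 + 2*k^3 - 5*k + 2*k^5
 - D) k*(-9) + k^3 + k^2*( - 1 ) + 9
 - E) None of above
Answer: E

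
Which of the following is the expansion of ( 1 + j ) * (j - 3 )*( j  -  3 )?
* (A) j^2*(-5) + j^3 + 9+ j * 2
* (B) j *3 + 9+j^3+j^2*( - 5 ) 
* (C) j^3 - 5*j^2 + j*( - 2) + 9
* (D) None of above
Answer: B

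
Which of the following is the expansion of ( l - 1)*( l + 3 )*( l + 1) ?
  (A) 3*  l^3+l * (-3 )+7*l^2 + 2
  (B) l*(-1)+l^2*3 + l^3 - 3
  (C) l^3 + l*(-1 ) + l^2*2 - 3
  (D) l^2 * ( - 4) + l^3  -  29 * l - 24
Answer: B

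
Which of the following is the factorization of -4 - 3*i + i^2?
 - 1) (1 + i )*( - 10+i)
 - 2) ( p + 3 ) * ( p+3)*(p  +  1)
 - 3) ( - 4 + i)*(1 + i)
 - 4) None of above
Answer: 3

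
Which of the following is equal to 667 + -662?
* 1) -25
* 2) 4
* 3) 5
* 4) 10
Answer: 3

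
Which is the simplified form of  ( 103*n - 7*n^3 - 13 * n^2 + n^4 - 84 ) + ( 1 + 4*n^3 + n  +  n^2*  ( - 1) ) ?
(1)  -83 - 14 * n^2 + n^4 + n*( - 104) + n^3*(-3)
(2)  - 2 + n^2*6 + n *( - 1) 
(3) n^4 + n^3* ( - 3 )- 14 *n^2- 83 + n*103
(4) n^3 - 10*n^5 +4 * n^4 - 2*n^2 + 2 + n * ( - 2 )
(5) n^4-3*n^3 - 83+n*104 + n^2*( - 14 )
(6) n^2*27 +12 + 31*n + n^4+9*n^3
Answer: 5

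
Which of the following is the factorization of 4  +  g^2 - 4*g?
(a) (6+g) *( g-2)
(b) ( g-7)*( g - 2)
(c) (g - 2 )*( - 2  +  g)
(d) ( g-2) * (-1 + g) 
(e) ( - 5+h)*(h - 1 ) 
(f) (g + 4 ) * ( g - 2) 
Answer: c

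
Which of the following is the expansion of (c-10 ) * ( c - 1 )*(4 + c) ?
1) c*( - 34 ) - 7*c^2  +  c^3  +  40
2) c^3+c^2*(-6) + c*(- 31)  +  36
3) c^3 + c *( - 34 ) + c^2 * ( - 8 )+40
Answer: 1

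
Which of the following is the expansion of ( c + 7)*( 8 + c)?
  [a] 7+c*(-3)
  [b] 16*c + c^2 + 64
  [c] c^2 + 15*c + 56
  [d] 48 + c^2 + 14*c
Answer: c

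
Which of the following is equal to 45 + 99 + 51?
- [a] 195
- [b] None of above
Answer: a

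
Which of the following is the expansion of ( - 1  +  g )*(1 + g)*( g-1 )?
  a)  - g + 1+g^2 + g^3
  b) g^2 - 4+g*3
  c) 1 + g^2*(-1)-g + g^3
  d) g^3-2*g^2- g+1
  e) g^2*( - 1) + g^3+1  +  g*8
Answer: c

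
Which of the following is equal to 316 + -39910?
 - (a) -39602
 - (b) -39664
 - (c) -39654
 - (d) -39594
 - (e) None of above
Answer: d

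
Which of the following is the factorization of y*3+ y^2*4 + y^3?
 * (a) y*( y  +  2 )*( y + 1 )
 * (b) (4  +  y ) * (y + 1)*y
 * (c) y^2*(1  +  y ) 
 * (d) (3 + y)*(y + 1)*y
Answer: d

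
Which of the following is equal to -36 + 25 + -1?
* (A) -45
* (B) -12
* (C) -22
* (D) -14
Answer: B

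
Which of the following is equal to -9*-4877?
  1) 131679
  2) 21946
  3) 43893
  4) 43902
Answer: 3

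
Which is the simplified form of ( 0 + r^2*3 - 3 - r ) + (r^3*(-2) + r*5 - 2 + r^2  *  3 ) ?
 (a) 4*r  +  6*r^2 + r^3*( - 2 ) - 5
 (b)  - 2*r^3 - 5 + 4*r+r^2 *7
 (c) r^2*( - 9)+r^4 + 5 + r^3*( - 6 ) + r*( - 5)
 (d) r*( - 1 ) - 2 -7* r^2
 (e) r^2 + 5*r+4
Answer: a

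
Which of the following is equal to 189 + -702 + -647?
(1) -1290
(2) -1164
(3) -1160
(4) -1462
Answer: 3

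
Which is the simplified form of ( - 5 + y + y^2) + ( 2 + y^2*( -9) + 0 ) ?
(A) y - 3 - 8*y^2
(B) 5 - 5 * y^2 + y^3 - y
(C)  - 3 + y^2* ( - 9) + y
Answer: A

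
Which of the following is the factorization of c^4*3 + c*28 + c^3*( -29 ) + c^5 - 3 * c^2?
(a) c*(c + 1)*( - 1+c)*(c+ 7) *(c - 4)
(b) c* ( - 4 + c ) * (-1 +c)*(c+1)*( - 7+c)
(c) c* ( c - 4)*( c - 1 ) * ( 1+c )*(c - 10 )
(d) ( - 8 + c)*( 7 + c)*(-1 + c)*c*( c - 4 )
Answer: a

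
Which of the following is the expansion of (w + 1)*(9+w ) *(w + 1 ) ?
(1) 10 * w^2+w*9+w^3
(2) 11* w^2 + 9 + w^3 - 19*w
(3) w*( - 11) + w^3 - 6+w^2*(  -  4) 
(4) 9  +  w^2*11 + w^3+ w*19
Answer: 4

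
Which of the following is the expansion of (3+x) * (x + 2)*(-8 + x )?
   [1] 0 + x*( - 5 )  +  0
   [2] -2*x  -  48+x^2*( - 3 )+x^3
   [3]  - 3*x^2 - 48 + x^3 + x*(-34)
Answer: 3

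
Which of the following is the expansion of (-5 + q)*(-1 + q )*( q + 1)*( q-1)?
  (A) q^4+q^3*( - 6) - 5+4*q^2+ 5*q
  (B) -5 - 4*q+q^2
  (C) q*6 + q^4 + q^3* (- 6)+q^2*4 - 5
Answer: C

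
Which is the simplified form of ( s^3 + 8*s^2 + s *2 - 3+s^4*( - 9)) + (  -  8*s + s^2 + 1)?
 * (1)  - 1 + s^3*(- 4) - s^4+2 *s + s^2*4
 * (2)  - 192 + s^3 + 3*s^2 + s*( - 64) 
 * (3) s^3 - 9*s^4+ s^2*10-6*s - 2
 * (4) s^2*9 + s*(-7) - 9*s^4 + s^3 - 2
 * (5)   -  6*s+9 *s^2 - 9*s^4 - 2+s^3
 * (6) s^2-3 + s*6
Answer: 5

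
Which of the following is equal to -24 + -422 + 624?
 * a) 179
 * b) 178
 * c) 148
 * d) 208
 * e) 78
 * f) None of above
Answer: b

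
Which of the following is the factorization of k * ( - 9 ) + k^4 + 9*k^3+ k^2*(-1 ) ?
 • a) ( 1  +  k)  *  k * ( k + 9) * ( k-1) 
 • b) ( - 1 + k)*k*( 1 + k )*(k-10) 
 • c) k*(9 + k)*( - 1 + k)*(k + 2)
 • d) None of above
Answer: a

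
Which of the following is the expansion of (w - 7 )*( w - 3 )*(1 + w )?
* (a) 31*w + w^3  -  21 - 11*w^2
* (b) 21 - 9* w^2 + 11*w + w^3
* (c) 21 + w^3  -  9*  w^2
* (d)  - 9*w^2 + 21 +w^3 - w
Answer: b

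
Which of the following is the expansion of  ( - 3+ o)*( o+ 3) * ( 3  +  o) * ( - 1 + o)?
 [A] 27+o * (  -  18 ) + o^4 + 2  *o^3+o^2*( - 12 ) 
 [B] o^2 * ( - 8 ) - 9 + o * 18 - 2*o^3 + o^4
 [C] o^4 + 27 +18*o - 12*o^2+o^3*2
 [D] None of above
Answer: A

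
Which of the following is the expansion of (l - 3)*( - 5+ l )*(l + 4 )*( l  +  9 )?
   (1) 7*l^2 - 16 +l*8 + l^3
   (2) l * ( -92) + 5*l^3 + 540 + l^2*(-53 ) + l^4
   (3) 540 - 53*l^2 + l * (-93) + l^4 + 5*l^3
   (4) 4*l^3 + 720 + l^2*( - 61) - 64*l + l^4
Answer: 3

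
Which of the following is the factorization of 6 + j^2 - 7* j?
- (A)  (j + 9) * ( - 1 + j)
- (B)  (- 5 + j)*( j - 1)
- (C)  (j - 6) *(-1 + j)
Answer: C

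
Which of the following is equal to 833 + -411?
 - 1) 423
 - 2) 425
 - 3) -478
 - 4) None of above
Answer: 4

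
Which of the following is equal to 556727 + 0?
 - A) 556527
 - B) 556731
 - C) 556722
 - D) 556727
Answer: D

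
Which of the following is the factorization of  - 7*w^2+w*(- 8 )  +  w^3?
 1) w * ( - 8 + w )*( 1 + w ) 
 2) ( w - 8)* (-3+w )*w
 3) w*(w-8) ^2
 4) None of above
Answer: 1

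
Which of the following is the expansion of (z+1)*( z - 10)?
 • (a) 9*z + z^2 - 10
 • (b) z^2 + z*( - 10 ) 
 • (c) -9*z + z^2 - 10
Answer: c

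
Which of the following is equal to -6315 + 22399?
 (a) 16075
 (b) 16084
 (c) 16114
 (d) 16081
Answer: b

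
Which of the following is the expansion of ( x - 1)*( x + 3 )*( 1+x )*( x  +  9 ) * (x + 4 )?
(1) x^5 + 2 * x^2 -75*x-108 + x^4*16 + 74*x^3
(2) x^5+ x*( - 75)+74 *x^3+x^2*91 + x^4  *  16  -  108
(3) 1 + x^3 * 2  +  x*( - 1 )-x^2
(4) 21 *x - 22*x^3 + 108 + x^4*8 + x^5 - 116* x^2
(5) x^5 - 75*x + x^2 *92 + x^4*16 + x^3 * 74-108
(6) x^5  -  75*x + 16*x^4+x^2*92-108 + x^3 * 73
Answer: 5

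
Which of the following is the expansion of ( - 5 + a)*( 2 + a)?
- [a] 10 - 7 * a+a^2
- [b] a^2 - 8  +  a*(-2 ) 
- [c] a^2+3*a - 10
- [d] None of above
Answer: d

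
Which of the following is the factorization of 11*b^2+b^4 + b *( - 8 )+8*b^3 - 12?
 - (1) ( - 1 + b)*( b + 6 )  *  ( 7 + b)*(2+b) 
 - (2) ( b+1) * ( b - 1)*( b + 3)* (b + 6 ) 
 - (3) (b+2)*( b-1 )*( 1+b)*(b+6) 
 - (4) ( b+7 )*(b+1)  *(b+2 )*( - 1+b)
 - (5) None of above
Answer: 3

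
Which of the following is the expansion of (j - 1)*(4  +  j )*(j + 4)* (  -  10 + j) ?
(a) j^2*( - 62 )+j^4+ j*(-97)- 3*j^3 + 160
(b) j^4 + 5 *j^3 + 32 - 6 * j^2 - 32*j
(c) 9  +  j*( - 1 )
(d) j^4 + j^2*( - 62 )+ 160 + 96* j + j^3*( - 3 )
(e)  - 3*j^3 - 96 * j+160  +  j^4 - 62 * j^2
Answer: e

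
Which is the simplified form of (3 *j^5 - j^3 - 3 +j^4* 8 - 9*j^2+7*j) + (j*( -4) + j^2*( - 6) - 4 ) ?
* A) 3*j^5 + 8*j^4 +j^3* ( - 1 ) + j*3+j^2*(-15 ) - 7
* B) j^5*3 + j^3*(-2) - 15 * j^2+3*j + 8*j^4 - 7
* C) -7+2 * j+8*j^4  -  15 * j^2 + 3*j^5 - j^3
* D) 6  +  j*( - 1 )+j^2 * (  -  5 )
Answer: A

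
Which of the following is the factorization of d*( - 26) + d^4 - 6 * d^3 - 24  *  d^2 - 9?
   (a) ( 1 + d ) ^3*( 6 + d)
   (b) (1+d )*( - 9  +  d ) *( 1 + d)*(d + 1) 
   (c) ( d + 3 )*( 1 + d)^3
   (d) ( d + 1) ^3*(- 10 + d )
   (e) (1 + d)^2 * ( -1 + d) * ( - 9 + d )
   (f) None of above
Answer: b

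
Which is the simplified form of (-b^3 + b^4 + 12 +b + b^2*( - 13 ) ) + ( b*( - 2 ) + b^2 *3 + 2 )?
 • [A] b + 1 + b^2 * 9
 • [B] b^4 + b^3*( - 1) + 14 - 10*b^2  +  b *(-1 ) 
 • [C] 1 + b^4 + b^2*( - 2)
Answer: B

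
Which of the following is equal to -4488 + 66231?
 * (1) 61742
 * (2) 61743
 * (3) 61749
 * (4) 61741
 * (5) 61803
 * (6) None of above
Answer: 2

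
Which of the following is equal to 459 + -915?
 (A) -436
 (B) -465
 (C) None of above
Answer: C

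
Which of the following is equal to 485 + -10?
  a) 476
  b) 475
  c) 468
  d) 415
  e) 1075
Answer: b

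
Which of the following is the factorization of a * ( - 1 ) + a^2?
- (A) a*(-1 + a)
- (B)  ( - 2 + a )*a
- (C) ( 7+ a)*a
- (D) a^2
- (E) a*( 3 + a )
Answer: A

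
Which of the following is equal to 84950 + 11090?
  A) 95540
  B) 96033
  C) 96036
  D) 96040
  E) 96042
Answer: D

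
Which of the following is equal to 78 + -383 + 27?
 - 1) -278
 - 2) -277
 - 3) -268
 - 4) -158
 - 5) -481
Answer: 1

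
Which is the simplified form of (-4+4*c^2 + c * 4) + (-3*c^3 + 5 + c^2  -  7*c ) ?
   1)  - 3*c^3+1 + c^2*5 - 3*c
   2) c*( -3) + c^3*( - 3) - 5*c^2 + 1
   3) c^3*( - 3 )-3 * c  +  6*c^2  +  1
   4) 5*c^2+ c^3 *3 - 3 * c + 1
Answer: 1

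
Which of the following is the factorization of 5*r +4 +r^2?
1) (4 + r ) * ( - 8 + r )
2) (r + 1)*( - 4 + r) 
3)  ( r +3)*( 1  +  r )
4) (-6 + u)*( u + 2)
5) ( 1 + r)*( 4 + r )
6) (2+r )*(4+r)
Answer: 5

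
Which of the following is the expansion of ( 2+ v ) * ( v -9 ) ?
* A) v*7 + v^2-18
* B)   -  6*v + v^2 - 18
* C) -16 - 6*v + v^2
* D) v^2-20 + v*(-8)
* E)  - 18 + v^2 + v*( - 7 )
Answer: E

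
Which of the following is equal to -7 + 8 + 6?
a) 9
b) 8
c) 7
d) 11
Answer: c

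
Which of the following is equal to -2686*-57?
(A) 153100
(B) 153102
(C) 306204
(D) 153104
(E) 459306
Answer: B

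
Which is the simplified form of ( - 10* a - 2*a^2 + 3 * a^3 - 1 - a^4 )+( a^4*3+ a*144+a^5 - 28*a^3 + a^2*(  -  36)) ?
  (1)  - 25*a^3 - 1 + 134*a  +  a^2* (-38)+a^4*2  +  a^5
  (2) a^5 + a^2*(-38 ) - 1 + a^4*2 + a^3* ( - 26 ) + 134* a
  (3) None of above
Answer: 1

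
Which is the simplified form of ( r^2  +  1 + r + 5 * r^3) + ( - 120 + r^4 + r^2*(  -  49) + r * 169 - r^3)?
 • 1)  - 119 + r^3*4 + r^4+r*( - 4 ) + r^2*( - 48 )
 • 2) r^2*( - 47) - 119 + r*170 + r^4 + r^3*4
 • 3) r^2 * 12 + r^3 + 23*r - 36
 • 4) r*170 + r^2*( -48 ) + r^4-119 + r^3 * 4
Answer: 4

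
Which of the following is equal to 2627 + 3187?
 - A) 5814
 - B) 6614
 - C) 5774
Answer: A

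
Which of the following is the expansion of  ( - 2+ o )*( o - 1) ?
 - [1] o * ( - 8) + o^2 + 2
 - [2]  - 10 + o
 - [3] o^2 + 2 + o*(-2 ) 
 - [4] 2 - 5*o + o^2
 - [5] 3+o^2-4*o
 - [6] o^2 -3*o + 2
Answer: 6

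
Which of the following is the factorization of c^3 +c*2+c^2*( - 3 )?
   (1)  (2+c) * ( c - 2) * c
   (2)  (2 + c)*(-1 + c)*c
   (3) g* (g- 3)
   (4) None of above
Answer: 4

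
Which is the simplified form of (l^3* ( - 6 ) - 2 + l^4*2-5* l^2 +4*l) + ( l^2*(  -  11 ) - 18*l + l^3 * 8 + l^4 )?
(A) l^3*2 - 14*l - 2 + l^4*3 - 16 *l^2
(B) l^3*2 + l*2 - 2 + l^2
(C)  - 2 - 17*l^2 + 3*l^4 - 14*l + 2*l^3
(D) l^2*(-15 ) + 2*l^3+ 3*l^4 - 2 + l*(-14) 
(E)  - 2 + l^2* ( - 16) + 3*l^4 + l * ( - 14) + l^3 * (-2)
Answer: A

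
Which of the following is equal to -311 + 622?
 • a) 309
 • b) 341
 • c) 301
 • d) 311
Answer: d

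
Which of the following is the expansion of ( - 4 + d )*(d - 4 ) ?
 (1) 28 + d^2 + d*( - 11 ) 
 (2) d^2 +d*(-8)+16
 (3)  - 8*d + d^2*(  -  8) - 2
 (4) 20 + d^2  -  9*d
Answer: 2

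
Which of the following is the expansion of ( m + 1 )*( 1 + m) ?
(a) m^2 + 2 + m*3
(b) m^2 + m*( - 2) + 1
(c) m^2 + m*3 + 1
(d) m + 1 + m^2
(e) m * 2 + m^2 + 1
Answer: e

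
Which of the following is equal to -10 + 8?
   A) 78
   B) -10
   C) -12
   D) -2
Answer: D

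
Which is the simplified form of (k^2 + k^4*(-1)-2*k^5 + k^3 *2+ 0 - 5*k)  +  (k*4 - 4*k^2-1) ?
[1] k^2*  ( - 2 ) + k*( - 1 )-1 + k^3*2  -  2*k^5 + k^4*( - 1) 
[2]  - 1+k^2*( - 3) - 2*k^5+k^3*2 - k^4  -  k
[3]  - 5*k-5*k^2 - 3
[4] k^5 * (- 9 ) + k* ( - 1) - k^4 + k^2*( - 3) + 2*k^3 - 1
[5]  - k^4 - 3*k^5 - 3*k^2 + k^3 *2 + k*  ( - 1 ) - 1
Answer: 2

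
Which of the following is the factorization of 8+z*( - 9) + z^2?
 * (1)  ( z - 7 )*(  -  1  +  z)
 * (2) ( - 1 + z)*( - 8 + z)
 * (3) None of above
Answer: 2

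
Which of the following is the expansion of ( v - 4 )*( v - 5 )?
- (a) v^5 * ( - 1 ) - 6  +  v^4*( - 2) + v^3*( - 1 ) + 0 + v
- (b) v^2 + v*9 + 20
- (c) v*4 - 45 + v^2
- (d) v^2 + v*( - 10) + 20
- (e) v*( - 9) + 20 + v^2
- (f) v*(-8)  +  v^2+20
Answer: e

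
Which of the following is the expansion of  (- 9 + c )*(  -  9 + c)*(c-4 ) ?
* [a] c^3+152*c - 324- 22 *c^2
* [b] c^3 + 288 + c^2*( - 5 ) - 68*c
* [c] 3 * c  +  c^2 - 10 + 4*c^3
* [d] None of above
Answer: d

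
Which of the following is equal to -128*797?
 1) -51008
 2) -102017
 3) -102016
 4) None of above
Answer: 3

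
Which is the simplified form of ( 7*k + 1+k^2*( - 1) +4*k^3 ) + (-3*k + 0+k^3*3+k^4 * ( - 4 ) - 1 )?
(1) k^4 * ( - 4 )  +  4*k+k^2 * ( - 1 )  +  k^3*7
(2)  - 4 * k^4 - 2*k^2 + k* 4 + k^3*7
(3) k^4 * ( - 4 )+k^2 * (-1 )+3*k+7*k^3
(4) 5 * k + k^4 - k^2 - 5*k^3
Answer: 1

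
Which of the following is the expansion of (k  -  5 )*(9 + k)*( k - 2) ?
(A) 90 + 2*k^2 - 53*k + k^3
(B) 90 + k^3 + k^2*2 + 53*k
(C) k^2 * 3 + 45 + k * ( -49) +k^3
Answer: A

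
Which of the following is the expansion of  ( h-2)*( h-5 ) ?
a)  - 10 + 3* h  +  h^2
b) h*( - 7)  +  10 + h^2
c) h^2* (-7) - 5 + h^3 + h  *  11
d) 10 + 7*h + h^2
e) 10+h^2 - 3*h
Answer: b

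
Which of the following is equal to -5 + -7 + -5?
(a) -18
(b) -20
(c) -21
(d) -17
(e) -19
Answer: d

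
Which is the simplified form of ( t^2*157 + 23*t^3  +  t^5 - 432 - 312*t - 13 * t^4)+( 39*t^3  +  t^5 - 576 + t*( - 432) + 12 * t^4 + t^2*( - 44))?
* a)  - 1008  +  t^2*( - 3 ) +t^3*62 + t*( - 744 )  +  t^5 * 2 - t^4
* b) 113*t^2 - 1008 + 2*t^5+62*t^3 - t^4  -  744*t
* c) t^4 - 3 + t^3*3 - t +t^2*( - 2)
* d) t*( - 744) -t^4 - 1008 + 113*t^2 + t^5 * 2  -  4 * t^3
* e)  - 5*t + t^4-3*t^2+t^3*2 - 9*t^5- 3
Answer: b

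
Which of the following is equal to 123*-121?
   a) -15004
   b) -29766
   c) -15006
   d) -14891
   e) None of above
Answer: e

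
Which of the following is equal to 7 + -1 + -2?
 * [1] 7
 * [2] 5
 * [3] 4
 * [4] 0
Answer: 3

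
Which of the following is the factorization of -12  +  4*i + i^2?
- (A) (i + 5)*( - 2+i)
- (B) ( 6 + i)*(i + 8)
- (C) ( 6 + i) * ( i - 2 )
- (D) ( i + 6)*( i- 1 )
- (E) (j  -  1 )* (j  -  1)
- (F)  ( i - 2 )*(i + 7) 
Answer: C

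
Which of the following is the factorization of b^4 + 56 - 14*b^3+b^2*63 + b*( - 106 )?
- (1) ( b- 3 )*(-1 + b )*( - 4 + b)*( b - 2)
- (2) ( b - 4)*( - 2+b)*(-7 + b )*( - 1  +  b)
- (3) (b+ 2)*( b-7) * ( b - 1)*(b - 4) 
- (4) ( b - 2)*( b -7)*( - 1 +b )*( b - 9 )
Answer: 2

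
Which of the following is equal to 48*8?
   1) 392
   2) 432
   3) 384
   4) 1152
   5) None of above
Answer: 3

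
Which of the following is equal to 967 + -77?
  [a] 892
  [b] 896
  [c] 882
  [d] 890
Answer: d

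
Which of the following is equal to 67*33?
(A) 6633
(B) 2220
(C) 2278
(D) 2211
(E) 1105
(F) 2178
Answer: D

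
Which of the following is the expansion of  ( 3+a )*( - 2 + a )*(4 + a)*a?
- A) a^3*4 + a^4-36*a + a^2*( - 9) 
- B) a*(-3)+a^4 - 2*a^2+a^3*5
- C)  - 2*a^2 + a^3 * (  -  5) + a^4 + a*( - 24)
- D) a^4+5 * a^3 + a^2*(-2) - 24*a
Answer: D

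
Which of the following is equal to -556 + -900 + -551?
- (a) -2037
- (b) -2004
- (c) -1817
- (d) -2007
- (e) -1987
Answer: d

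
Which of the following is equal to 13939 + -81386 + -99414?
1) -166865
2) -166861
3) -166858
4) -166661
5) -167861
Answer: 2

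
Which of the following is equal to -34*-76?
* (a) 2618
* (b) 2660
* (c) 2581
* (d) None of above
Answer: d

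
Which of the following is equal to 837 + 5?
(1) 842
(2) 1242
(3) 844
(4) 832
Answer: 1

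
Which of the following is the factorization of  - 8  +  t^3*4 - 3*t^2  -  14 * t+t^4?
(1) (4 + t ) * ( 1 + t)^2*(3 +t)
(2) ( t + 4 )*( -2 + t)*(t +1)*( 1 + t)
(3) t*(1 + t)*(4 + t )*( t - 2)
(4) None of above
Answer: 2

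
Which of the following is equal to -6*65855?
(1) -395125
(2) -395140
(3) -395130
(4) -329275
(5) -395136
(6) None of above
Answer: 3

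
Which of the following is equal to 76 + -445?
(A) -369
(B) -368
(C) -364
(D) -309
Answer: A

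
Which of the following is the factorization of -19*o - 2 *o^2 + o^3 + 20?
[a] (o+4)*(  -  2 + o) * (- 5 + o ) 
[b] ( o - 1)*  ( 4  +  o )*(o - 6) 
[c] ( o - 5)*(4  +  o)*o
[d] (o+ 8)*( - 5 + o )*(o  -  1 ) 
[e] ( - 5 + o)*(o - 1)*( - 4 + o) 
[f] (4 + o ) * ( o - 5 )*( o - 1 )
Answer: f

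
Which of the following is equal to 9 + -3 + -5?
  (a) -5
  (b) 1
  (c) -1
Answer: b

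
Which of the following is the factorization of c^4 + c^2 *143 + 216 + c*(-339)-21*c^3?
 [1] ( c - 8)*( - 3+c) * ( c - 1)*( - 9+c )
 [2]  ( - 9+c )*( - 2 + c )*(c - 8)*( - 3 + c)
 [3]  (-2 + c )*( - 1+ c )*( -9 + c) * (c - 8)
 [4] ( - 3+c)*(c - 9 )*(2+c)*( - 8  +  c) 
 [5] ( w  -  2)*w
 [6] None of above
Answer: 1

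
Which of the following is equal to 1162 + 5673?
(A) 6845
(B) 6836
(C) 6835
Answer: C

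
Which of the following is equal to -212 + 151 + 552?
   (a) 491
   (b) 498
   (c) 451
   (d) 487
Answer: a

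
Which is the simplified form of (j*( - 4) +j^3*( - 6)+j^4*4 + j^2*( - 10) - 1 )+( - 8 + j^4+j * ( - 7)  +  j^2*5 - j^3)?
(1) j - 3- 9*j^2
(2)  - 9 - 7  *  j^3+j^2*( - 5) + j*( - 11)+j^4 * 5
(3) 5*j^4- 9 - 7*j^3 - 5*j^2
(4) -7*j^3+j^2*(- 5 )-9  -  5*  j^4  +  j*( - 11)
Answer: 2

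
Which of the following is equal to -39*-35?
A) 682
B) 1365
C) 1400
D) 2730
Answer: B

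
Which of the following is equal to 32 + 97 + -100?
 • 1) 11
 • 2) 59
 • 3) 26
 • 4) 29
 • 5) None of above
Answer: 4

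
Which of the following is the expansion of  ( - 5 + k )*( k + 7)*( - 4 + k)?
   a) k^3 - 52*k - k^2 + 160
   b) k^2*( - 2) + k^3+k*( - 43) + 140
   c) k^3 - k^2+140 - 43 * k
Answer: b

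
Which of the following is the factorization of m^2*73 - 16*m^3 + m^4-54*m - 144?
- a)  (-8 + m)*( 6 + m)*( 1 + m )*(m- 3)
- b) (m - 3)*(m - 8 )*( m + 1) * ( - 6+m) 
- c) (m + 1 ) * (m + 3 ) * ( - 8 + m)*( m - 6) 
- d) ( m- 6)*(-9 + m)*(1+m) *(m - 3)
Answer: b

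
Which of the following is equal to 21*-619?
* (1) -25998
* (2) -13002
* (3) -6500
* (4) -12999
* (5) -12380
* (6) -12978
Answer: 4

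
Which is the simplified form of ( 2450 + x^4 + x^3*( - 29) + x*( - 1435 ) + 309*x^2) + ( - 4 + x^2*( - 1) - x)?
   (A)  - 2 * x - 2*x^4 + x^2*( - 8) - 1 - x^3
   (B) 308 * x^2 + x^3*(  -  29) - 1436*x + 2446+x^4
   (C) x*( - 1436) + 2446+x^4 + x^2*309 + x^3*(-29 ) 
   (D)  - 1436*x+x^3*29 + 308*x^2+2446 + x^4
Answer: B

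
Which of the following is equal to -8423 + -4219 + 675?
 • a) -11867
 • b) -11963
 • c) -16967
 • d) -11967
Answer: d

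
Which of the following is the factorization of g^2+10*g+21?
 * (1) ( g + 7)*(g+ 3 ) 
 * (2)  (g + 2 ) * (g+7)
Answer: 1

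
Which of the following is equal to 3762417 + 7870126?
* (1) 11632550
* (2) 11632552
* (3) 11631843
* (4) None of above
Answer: 4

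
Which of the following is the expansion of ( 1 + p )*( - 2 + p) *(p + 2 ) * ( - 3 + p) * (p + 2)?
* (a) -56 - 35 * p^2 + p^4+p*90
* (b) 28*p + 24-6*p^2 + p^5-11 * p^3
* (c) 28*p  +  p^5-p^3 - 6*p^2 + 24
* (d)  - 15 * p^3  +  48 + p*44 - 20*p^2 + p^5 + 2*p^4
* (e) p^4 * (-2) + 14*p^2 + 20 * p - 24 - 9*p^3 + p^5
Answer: b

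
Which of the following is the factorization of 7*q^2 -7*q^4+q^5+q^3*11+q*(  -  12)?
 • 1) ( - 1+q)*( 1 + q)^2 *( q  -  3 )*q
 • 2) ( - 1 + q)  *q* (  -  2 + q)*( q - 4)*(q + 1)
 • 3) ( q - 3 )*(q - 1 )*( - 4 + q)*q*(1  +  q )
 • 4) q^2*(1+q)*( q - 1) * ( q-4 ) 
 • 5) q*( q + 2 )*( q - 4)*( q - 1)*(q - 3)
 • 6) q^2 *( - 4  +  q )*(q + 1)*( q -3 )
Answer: 3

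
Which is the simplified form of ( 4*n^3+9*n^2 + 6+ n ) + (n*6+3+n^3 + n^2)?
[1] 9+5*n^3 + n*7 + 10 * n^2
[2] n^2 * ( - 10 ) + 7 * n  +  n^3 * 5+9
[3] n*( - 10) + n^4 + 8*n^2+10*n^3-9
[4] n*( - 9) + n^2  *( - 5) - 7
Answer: 1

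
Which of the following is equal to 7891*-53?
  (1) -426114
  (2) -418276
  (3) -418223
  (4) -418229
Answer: 3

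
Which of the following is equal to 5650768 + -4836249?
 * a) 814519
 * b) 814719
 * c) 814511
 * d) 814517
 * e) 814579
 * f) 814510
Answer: a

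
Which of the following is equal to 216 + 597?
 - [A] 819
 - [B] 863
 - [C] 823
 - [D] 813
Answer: D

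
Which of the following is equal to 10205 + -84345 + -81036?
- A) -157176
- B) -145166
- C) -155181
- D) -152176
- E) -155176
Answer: E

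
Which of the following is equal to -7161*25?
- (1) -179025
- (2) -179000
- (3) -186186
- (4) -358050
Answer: 1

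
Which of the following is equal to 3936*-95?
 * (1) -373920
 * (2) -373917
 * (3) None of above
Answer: 1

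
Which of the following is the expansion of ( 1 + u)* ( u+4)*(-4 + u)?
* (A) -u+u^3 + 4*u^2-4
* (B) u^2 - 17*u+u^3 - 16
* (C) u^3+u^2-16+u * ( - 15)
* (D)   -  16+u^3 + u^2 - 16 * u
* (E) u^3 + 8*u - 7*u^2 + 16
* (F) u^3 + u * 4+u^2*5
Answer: D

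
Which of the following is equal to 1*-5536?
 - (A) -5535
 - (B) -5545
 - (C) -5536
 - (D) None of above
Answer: C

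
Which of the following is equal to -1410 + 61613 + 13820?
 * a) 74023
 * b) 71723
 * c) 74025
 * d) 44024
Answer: a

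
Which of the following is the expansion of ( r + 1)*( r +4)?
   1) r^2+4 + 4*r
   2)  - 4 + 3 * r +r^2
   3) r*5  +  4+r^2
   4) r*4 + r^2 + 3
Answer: 3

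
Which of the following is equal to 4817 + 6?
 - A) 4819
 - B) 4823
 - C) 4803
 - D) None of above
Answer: B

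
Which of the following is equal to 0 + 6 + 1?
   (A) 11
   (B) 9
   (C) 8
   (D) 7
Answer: D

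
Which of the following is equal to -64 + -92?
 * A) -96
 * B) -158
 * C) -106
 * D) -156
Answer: D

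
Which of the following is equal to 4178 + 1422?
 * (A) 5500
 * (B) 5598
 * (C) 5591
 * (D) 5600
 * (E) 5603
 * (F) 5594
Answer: D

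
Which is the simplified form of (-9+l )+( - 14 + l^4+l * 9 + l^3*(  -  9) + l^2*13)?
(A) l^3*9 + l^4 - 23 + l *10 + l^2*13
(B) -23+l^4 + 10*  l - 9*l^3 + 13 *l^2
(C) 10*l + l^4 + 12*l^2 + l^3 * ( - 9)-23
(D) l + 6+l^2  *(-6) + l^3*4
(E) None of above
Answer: B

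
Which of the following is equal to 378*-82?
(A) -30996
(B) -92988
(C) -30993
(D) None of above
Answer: A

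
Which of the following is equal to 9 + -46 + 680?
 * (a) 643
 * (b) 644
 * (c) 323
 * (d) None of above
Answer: a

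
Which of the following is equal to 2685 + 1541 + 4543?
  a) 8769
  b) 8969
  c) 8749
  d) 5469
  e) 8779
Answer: a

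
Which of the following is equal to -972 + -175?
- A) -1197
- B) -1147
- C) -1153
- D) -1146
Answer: B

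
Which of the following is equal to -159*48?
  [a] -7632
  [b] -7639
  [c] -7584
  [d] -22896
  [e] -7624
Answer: a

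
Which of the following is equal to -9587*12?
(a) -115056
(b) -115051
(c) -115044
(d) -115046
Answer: c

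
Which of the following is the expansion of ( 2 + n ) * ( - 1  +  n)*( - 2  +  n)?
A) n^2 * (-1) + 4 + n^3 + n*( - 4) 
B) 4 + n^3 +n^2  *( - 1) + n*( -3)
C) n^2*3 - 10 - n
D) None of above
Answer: A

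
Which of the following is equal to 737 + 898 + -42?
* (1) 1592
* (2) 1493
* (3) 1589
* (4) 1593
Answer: 4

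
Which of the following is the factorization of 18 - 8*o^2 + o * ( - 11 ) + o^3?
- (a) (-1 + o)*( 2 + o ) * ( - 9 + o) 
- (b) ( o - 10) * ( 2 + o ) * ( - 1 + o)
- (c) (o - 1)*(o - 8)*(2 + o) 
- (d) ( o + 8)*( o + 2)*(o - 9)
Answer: a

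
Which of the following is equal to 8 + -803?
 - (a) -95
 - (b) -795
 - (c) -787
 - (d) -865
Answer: b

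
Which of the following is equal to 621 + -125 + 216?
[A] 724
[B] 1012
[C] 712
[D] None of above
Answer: C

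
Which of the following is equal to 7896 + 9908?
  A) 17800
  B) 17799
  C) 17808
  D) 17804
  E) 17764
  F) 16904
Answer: D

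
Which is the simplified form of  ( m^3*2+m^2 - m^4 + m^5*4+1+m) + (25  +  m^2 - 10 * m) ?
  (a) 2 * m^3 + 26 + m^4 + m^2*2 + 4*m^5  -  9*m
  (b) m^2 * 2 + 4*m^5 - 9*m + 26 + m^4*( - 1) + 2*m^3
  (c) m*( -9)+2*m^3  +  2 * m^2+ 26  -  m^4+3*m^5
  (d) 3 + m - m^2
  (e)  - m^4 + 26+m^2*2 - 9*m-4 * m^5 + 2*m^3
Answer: b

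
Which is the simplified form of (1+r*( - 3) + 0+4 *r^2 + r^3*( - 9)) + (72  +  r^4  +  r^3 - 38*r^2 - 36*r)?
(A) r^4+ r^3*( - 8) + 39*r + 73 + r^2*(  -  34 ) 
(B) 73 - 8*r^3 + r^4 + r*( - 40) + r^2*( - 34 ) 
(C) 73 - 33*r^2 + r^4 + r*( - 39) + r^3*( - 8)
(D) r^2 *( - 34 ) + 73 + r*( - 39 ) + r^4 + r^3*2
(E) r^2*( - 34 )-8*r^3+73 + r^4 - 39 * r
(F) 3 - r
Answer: E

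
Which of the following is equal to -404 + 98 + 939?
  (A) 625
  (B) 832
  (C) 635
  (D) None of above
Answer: D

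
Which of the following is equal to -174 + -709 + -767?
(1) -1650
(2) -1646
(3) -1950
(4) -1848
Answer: 1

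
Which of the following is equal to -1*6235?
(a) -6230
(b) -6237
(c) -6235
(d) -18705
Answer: c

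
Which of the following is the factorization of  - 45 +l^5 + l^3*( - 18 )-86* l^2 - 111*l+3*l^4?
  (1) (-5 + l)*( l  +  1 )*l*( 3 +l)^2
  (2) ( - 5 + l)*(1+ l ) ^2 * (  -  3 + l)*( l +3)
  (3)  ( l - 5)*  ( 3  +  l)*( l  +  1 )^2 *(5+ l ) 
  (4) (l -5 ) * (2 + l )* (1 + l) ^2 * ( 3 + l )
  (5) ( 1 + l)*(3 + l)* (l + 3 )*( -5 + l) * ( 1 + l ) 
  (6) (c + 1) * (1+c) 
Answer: 5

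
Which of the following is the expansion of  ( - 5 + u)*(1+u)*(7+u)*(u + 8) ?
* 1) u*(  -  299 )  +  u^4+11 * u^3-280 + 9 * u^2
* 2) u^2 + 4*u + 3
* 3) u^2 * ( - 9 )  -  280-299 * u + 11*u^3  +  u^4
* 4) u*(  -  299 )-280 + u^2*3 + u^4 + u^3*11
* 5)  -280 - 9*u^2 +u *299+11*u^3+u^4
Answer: 3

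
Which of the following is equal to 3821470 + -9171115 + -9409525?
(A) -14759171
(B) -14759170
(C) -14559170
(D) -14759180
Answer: B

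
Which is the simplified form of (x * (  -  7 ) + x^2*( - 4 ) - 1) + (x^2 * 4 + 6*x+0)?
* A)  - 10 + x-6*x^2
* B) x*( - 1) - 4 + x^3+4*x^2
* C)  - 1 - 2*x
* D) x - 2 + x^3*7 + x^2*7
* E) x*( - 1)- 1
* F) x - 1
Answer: E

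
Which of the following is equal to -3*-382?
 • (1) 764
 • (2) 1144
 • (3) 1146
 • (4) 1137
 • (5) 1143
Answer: 3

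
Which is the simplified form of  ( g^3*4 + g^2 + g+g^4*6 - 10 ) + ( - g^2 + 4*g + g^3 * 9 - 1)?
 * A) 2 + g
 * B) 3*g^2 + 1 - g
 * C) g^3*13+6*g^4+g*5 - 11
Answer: C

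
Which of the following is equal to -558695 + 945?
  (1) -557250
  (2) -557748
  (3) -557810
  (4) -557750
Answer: 4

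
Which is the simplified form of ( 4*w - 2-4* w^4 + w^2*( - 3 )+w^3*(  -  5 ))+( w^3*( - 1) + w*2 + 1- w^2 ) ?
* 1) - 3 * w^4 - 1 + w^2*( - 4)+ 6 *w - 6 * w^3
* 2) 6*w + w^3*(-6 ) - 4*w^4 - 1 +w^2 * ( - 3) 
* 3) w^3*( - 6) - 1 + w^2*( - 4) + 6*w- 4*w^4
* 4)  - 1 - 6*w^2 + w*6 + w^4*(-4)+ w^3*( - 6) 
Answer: 3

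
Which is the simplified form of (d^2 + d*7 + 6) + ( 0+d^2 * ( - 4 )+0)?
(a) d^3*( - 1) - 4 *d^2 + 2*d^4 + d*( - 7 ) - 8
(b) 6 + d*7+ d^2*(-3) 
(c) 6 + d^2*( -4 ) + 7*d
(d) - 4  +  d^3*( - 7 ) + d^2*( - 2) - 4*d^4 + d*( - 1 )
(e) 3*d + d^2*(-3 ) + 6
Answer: b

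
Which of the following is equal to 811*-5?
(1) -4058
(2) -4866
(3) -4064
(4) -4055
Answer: 4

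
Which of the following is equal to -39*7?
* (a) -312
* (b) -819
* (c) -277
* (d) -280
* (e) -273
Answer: e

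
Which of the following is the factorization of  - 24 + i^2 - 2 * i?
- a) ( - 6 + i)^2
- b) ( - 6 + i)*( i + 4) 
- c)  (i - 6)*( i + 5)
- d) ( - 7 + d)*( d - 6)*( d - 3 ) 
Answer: b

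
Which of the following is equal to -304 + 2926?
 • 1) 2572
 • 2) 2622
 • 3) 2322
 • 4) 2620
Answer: 2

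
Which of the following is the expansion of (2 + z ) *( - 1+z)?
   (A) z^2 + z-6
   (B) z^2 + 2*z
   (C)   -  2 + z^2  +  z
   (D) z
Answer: C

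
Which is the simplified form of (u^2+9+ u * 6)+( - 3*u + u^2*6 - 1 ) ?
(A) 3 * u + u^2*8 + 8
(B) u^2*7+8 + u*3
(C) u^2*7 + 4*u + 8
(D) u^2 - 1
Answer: B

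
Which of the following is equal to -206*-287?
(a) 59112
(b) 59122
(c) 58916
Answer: b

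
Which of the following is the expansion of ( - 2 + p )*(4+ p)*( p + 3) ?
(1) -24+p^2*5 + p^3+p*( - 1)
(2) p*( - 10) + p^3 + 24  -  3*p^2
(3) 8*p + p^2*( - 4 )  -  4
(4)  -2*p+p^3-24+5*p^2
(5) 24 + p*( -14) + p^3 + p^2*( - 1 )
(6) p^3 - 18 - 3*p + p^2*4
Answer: 4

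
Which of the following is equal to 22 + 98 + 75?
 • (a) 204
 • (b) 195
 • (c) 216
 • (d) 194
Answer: b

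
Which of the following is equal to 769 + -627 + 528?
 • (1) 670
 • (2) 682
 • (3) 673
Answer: 1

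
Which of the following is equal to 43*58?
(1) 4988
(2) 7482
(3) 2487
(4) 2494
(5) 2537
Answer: 4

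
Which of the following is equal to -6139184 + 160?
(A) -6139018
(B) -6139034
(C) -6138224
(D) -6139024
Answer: D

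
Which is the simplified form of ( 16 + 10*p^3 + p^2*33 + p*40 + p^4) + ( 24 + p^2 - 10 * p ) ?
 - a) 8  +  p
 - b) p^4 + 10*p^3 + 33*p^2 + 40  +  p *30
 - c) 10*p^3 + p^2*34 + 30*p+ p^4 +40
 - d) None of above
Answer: c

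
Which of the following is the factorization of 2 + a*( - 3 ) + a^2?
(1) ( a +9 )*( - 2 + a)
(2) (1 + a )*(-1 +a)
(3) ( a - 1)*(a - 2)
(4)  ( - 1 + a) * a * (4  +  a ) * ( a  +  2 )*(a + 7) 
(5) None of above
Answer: 3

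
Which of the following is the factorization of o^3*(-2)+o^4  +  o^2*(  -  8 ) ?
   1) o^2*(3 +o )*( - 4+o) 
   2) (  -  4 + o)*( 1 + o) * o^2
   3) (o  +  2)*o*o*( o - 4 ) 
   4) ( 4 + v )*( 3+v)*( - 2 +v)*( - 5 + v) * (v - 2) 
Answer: 3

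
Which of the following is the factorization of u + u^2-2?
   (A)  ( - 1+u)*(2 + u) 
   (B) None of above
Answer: A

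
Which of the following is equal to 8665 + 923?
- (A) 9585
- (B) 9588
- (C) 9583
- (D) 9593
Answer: B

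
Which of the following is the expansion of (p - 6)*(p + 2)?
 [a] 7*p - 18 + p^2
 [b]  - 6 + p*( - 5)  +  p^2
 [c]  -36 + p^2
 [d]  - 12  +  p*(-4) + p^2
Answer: d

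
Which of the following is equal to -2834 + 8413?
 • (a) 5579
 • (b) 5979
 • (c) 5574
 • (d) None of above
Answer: a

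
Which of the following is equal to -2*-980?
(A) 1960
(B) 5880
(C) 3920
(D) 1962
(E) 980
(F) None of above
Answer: A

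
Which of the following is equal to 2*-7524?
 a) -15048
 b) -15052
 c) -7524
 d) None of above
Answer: a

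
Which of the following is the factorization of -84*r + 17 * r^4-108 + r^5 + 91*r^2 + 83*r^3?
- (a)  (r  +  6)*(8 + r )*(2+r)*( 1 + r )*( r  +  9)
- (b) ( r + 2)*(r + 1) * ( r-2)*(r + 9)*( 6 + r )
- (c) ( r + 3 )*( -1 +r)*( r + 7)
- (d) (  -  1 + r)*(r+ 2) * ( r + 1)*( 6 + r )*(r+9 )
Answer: d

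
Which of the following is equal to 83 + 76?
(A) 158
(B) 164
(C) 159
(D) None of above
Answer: C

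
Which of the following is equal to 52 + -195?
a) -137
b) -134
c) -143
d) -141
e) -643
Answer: c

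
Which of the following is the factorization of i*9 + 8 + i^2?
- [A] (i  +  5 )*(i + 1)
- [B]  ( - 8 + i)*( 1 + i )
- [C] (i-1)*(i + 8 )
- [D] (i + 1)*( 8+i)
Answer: D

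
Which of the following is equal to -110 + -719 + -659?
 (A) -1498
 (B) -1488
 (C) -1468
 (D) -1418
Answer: B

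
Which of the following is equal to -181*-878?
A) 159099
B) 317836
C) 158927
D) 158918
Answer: D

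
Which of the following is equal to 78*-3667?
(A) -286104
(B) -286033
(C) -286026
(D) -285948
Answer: C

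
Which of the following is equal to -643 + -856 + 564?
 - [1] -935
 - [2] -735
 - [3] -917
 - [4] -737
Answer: 1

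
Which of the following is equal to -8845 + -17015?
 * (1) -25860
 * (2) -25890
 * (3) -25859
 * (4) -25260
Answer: 1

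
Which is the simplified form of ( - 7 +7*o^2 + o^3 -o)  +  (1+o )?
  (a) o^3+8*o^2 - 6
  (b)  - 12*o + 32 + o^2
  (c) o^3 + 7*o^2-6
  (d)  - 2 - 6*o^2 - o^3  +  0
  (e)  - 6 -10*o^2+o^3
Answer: c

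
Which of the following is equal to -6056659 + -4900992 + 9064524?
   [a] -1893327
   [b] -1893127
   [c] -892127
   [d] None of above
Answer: b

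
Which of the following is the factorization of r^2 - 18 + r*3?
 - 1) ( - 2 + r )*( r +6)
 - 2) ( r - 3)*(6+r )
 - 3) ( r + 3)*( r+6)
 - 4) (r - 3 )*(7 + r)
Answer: 2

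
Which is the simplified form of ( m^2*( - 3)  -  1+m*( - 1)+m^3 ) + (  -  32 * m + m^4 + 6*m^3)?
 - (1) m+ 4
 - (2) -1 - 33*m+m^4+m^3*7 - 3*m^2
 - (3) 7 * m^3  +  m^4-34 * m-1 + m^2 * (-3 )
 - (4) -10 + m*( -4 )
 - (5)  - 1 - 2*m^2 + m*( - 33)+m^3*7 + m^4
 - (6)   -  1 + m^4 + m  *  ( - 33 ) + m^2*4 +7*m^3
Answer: 2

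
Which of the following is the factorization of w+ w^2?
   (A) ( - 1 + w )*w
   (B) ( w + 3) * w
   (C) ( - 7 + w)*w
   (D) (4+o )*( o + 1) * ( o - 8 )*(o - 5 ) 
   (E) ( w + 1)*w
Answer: E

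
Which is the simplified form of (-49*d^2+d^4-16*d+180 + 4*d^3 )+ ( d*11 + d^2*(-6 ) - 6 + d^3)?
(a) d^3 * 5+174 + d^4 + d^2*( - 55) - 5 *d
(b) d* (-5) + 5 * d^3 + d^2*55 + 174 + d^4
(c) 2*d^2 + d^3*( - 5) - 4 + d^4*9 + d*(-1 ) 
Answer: a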